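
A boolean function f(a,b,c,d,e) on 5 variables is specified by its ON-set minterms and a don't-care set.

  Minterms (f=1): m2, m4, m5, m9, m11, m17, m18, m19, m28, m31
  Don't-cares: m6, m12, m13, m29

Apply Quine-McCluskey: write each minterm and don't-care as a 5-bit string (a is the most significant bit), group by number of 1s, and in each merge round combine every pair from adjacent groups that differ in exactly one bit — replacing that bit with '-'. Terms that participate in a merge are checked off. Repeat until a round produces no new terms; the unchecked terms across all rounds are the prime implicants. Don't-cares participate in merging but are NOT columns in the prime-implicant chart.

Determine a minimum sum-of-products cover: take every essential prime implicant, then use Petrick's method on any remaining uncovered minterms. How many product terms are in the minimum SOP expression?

6

size-2^0 implicants → 00010(✓)  00100(✓)  00101(✓)  00110(✓)  01001(✓)  01011(✓)  01100(✓)  01101(✓)  10001(✓)  10010(✓)  10011(✓)  11100(✓)  11101(✓)  11111(✓)
size-2^1 implicants → -0010  -1100(✓)  -1101(✓)  0-100(✓)  0-101(✓)  00-10  001-0  0010-(✓)  01-01  010-1  0110-(✓)  100-1  1001-  111-1  1110-(✓)
size-2^2 implicants → -110-  0-10-
Unchecked terms (primes): -0010, -110-, 0-10-, 00-10, 001-0, 01-01, 010-1, 100-1, 1001-, 111-1
Minterm coverage:
  m2 ⊆ -0010,00-10
  m4 ⊆ 0-10-,001-0
  m5 ⊆ 0-10- [E]
  m9 ⊆ 01-01,010-1
  m11 ⊆ 010-1 [E]
  m17 ⊆ 100-1 [E]
  m18 ⊆ -0010,1001-
  m19 ⊆ 100-1,1001-
  m28 ⊆ -110- [E]
  m31 ⊆ 111-1 [E]
E = {-110-, 0-10-, 010-1, 100-1, 111-1}
Petrick residual → -0010
Cover = b'c'de' + bcd' + a'cd' + a'bc'e + ab'c'e + abce  |cover|=6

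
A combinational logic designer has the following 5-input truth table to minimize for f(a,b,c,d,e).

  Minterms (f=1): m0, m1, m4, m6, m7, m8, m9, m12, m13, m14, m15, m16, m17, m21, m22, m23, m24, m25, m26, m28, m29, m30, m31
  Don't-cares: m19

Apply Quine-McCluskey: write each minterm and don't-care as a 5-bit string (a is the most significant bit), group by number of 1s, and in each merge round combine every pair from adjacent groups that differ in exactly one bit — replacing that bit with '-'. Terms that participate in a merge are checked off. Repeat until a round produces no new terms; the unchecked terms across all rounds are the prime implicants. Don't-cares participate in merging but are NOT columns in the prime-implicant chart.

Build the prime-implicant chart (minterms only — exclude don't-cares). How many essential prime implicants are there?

Round 0: 00000✓ 00001✓ 00100✓ 00110✓ 00111✓ 01000✓ 01001✓ 01100✓ 01101✓ 01110✓ 01111✓ 10000✓ 10001✓ 10011✓ 10101✓ 10110✓ 10111✓ 11000✓ 11001✓ 11010✓ 11100✓ 11101✓ 11110✓ 11111✓
Round 1: -0000✓ -0001✓ -0110✓ -0111✓ -1000✓ -1001✓ -1100✓ -1101✓ -1110✓ -1111✓ 0-000✓ 0-001✓ 0-100✓ 0-110✓ 0-111✓ 00-00✓ 0000-✓ 001-0✓ 0011-✓ 01-00✓ 01-01✓ 0100-✓ 011-0✓ 011-1✓ 0110-✓ 0111-✓ 1-000✓ 1-001✓ 1-101✓ 1-110✓ 1-111✓ 10-01✓ 10-11✓ 100-1✓ 1000-✓ 101-1✓ 1011-✓ 11-00✓ 11-01✓ 11-10✓ 110-0✓ 1100-✓ 111-0✓ 111-1✓ 1110-✓ 1111-✓
Round 2: --000✓ --001✓ --110✓ --111✓ -000-✓ -011-✓ -1-00✓ -1-01✓ -100-✓ -11-0✓ -11-1✓ -110-✓ -111-✓ 0--00 0-00-✓ 0-1-0 0-11-✓ 01-0-✓ 011--✓ 1--01 1-00-✓ 1-1-1 1-11-✓ 10--1 11--0 11-0-✓ 111--✓
Round 3: --00- --11- -1-0- -11--
PIs = {--00-, --11-, -1-0-, -11--, 0--00, 0-1-0, 1--01, 1-1-1, 10--1, 11--0}
Coverage chart:
  m0: --00-,0--00
  m1: --00- ←essential
  m4: 0--00,0-1-0
  m6: --11-,0-1-0
  m7: --11- ←essential
  m8: --00-,-1-0-,0--00
  m9: --00-,-1-0-
  m12: -1-0-,-11--,0--00,0-1-0
  m13: -1-0-,-11--
  m14: --11-,-11--,0-1-0
  m15: --11-,-11--
  m16: --00- ←essential
  m17: --00-,1--01,10--1
  m21: 1--01,1-1-1,10--1
  m22: --11- ←essential
  m23: --11-,1-1-1,10--1
  m24: --00-,-1-0-,11--0
  m25: --00-,-1-0-,1--01
  m26: 11--0 ←essential
  m28: -1-0-,-11--,11--0
  m29: -1-0-,-11--,1--01,1-1-1
  m30: --11-,-11--,11--0
  m31: --11-,-11--,1-1-1
Essential: --00-, --11-, 11--0

3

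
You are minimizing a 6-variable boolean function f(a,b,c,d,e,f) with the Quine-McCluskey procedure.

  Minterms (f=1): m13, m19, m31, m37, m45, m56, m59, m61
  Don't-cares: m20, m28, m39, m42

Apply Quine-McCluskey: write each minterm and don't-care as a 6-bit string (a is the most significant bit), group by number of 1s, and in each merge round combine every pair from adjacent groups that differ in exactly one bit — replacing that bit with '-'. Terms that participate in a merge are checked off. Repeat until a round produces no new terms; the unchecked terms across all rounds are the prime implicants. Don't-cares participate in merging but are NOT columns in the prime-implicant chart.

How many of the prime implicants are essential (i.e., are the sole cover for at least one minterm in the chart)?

6

size-2^0 implicants → 001101(✓)  010011  010100(✓)  011100(✓)  011111  100101(✓)  100111(✓)  101010  101101(✓)  111000  111011  111101(✓)
size-2^1 implicants → -01101  01-100  1-1101  10-101  1001-1
Unchecked terms (primes): -01101, 01-100, 010011, 011111, 1-1101, 10-101, 1001-1, 101010, 111000, 111011
Minterm coverage:
  m13 ⊆ -01101 [E]
  m19 ⊆ 010011 [E]
  m31 ⊆ 011111 [E]
  m37 ⊆ 10-101,1001-1
  m45 ⊆ -01101,1-1101,10-101
  m56 ⊆ 111000 [E]
  m59 ⊆ 111011 [E]
  m61 ⊆ 1-1101 [E]
E = {-01101, 010011, 011111, 1-1101, 111000, 111011}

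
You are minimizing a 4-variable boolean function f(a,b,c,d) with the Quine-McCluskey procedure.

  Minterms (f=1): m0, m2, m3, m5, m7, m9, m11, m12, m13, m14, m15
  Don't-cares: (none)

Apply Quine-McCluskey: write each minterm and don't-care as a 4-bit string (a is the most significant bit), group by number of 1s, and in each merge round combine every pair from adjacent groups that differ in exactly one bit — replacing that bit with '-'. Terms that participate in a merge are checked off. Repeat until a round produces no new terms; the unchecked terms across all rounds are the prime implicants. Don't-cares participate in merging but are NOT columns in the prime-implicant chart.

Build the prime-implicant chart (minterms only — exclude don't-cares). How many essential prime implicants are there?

size-2^0 implicants → 0000(✓)  0010(✓)  0011(✓)  0101(✓)  0111(✓)  1001(✓)  1011(✓)  1100(✓)  1101(✓)  1110(✓)  1111(✓)
size-2^1 implicants → -011(✓)  -101(✓)  -111(✓)  0-11(✓)  00-0  001-  01-1(✓)  1-01(✓)  1-11(✓)  10-1(✓)  11-0(✓)  11-1(✓)  110-(✓)  111-(✓)
size-2^2 implicants → --11  -1-1  1--1  11--
Unchecked terms (primes): --11, -1-1, 00-0, 001-, 1--1, 11--
Minterm coverage:
  m0 ⊆ 00-0 [E]
  m2 ⊆ 00-0,001-
  m3 ⊆ --11,001-
  m5 ⊆ -1-1 [E]
  m7 ⊆ --11,-1-1
  m9 ⊆ 1--1 [E]
  m11 ⊆ --11,1--1
  m12 ⊆ 11-- [E]
  m13 ⊆ -1-1,1--1,11--
  m14 ⊆ 11-- [E]
  m15 ⊆ --11,-1-1,1--1,11--
E = {-1-1, 00-0, 1--1, 11--}

4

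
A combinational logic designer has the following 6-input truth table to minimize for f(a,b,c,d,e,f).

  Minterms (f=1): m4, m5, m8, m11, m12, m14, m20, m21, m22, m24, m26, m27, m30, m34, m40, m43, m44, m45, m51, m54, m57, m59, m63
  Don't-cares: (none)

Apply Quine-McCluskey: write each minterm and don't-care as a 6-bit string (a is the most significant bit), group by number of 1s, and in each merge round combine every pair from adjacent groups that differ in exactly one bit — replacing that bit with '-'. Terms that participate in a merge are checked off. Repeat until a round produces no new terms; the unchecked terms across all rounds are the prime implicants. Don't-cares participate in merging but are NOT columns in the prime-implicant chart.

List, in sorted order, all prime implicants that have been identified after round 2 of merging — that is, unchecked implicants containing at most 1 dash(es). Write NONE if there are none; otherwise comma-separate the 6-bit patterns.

-10110, 0-1000, 0-1110, 00-100, 0011-0, 01-110, 0101-0, 011-10, 0110-0, 01101-, 100010, 10110-, 11-011, 111-11, 1110-1

size-2^0 implicants → 000100(✓)  000101(✓)  001000(✓)  001011(✓)  001100(✓)  001110(✓)  010100(✓)  010101(✓)  010110(✓)  011000(✓)  011010(✓)  011011(✓)  011110(✓)  100010  101000(✓)  101011(✓)  101100(✓)  101101(✓)  110011(✓)  110110(✓)  111001(✓)  111011(✓)  111111(✓)
size-2^1 implicants → -01000(✓)  -01011(✓)  -01100(✓)  -10110  -11011(✓)  0-0100(✓)  0-0101(✓)  0-1000  0-1011(✓)  0-1110  00-100  00010-(✓)  001-00(✓)  0011-0  01-110  0101-0  01010-(✓)  011-10  0110-0  01101-  1-1011(✓)  101-00(✓)  10110-  11-011  111-11  1110-1
size-2^2 implicants → --1011  -01-00  0-010-
Unchecked terms (primes): --1011, -01-00, -10110, 0-010-, 0-1000, 0-1110, 00-100, 0011-0, 01-110, 0101-0, 011-10, 0110-0, 01101-, 100010, 10110-, 11-011, 111-11, 1110-1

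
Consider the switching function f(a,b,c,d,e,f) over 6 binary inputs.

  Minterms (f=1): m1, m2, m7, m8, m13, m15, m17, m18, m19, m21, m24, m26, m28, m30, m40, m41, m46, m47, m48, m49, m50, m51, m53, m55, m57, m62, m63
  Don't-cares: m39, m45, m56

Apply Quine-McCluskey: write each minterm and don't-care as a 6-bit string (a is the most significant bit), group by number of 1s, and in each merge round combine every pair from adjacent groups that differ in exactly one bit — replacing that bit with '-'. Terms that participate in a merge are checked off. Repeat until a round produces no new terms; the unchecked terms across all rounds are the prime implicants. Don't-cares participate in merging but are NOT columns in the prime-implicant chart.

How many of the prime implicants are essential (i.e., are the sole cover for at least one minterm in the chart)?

Round 0: 000001✓ 000010✓ 000111✓ 001000✓ 001101✓ 001111✓ 010001✓ 010010✓ 010011✓ 010101✓ 011000✓ 011010✓ 011100✓ 011110✓ 100111✓ 101000✓ 101001✓ 101101✓ 101110✓ 101111✓ 110000✓ 110001✓ 110010✓ 110011✓ 110101✓ 110111✓ 111000✓ 111001✓ 111110✓ 111111✓
Round 1: -00111✓ -01000✓ -01101✓ -01111✓ -10001✓ -10010✓ -10011✓ -10101✓ -11000✓ -11110 0-0001 0-0010 0-1000✓ 00-111✓ 0011-1✓ 01-010 010-01✓ 0100-1✓ 01001-✓ 011-00✓ 011-10✓ 0110-0✓ 0111-0✓ 1-0111✓ 1-1000✓ 1-1001✓ 1-1110✓ 1-1111✓ 10-111✓ 101-01 10100-✓ 1011-1✓ 10111-✓ 11-000✓ 11-001✓ 11-111✓ 110-01✓ 110-11✓ 1100-0✓ 1100-1✓ 11000-✓ 11001-✓ 1101-1✓ 11100-✓ 11111-✓
Round 2: --1000 -0-111 -011-1 -10-01 -100-1 -1001- 011--0 1--111 1-100- 1-111- 11-00- 110--1 1100--
PIs = {--1000, -0-111, -011-1, -10-01, -100-1, -1001-, -11110, 0-0001, 0-0010, 01-010, 011--0, 1--111, 1-100-, 1-111-, 101-01, 11-00-, 110--1, 1100--}
Coverage chart:
  m1: 0-0001 ←essential
  m2: 0-0010 ←essential
  m7: -0-111 ←essential
  m8: --1000 ←essential
  m13: -011-1 ←essential
  m15: -0-111,-011-1
  m17: -10-01,-100-1,0-0001
  m18: -1001-,0-0010,01-010
  m19: -100-1,-1001-
  m21: -10-01 ←essential
  m24: --1000,011--0
  m26: 01-010,011--0
  m28: 011--0 ←essential
  m30: -11110,011--0
  m40: --1000,1-100-
  m41: 1-100-,101-01
  m46: 1-111- ←essential
  m47: -0-111,-011-1,1--111,1-111-
  m48: 11-00-,1100--
  m49: -10-01,-100-1,11-00-,110--1,1100--
  m50: -1001-,1100--
  m51: -100-1,-1001-,110--1,1100--
  m53: -10-01,110--1
  m55: 1--111,110--1
  m57: 1-100-,11-00-
  m62: -11110,1-111-
  m63: 1--111,1-111-
Essential: --1000, -0-111, -011-1, -10-01, 0-0001, 0-0010, 011--0, 1-111-

8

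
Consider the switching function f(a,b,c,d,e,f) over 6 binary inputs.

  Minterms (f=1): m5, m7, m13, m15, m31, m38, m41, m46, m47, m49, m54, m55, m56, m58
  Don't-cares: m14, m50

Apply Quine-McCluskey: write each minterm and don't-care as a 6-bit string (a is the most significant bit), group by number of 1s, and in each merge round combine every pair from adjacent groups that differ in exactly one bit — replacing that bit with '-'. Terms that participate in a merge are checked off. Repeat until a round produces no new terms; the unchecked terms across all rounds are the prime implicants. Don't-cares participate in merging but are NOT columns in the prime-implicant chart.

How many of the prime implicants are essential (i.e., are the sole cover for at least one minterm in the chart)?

Round 0: 000101✓ 000111✓ 001101✓ 001110✓ 001111✓ 011111✓ 100110✓ 101001 101110✓ 101111✓ 110001 110010✓ 110110✓ 110111✓ 111000✓ 111010✓
Round 1: -01110✓ -01111✓ 0-1111 00-101✓ 00-111✓ 0001-1✓ 0011-1✓ 00111-✓ 1-0110 10-110 10111-✓ 11-010 110-10 11011- 1110-0
Round 2: -0111- 00-1-1
PIs = {-0111-, 0-1111, 00-1-1, 1-0110, 10-110, 101001, 11-010, 110-10, 110001, 11011-, 1110-0}
Coverage chart:
  m5: 00-1-1 ←essential
  m7: 00-1-1 ←essential
  m13: 00-1-1 ←essential
  m15: -0111-,0-1111,00-1-1
  m31: 0-1111 ←essential
  m38: 1-0110,10-110
  m41: 101001 ←essential
  m46: -0111-,10-110
  m47: -0111- ←essential
  m49: 110001 ←essential
  m54: 1-0110,110-10,11011-
  m55: 11011- ←essential
  m56: 1110-0 ←essential
  m58: 11-010,1110-0
Essential: -0111-, 0-1111, 00-1-1, 101001, 110001, 11011-, 1110-0

7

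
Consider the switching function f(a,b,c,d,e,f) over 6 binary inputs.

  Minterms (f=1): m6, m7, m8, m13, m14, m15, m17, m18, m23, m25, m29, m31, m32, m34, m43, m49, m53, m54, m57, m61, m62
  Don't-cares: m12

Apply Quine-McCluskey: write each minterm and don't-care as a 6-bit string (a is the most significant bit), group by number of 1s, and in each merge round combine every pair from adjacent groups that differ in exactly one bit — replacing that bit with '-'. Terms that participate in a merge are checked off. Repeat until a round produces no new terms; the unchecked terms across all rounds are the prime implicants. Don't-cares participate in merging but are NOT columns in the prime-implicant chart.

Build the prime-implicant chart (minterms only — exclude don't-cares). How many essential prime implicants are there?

size-2^0 implicants → 000110(✓)  000111(✓)  001000(✓)  001100(✓)  001101(✓)  001110(✓)  001111(✓)  010001(✓)  010010  010111(✓)  011001(✓)  011101(✓)  011111(✓)  100000(✓)  100010(✓)  101011  110001(✓)  110101(✓)  110110(✓)  111001(✓)  111101(✓)  111110(✓)
size-2^1 implicants → -10001(✓)  -11001(✓)  -11101(✓)  0-0111(✓)  0-1101(✓)  0-1111(✓)  00-110(✓)  00-111(✓)  00011-(✓)  001-00  0011-0(✓)  0011-1(✓)  00110-(✓)  00111-(✓)  01-001(✓)  01-111(✓)  011-01(✓)  0111-1(✓)  1000-0  11-001(✓)  11-101(✓)  11-110  110-01(✓)  111-01(✓)
size-2^2 implicants → -1-001  -11-01  0--111  0-11-1  00-11-  0011--  11--01
Unchecked terms (primes): -1-001, -11-01, 0--111, 0-11-1, 00-11-, 001-00, 0011--, 010010, 1000-0, 101011, 11--01, 11-110
Minterm coverage:
  m6 ⊆ 00-11- [E]
  m7 ⊆ 0--111,00-11-
  m8 ⊆ 001-00 [E]
  m13 ⊆ 0-11-1,0011--
  m14 ⊆ 00-11-,0011--
  m15 ⊆ 0--111,0-11-1,00-11-,0011--
  m17 ⊆ -1-001 [E]
  m18 ⊆ 010010 [E]
  m23 ⊆ 0--111 [E]
  m25 ⊆ -1-001,-11-01
  m29 ⊆ -11-01,0-11-1
  m31 ⊆ 0--111,0-11-1
  m32 ⊆ 1000-0 [E]
  m34 ⊆ 1000-0 [E]
  m43 ⊆ 101011 [E]
  m49 ⊆ -1-001,11--01
  m53 ⊆ 11--01 [E]
  m54 ⊆ 11-110 [E]
  m57 ⊆ -1-001,-11-01,11--01
  m61 ⊆ -11-01,11--01
  m62 ⊆ 11-110 [E]
E = {-1-001, 0--111, 00-11-, 001-00, 010010, 1000-0, 101011, 11--01, 11-110}

9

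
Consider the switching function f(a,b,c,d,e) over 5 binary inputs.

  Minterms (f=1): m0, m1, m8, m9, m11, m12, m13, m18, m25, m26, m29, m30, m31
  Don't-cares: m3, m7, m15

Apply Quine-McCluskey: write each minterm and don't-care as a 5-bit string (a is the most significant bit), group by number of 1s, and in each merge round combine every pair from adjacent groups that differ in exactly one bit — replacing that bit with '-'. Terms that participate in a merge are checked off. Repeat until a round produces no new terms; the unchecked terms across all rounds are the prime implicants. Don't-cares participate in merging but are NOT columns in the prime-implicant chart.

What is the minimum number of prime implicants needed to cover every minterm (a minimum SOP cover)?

Round 0: 00000✓ 00001✓ 00011✓ 00111✓ 01000✓ 01001✓ 01011✓ 01100✓ 01101✓ 01111✓ 10010✓ 11001✓ 11010✓ 11101✓ 11110✓ 11111✓
Round 1: -1001✓ -1101✓ -1111✓ 0-000✓ 0-001✓ 0-011✓ 0-111✓ 00-11✓ 000-1✓ 0000-✓ 01-00✓ 01-01✓ 01-11✓ 010-1✓ 0100-✓ 011-1✓ 0110-✓ 1-010 11-01✓ 11-10 111-1✓ 1111-
Round 2: -1-01 -11-1 0--11 0-0-1 0-00- 01--1 01-0-
PIs = {-1-01, -11-1, 0--11, 0-0-1, 0-00-, 01--1, 01-0-, 1-010, 11-10, 1111-}
Coverage chart:
  m0: 0-00- ←essential
  m1: 0-0-1,0-00-
  m8: 0-00-,01-0-
  m9: -1-01,0-0-1,0-00-,01--1,01-0-
  m11: 0--11,0-0-1,01--1
  m12: 01-0- ←essential
  m13: -1-01,-11-1,01--1,01-0-
  m18: 1-010 ←essential
  m25: -1-01 ←essential
  m26: 1-010,11-10
  m29: -1-01,-11-1
  m30: 11-10,1111-
  m31: -11-1,1111-
Essential: -1-01, 0-00-, 01-0-, 1-010
Petrick residual → 0--11, 1111-
Min cover (6 terms): bd'e + a'de + a'c'd' + a'bd' + ac'de' + abcd

6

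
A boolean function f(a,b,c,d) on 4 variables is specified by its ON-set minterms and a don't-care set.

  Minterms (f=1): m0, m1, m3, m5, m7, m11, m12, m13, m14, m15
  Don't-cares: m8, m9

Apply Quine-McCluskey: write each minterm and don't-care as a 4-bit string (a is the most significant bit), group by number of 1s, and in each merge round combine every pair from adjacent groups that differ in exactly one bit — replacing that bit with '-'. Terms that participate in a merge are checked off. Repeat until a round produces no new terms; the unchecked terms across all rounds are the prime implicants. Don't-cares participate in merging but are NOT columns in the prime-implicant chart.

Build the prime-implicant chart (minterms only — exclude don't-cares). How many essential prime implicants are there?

3

Round 0: 0000✓ 0001✓ 0011✓ 0101✓ 0111✓ 1000✓ 1001✓ 1011✓ 1100✓ 1101✓ 1110✓ 1111✓
Round 1: -000✓ -001✓ -011✓ -101✓ -111✓ 0-01✓ 0-11✓ 00-1✓ 000-✓ 01-1✓ 1-00✓ 1-01✓ 1-11✓ 10-1✓ 100-✓ 11-0✓ 11-1✓ 110-✓ 111-✓
Round 2: --01✓ --11✓ -0-1✓ -00- -1-1✓ 0--1✓ 1--1✓ 1-0- 11--
Round 3: ---1
PIs = {---1, -00-, 1-0-, 11--}
Coverage chart:
  m0: -00- ←essential
  m1: ---1,-00-
  m3: ---1 ←essential
  m5: ---1 ←essential
  m7: ---1 ←essential
  m11: ---1 ←essential
  m12: 1-0-,11--
  m13: ---1,1-0-,11--
  m14: 11-- ←essential
  m15: ---1,11--
Essential: ---1, -00-, 11--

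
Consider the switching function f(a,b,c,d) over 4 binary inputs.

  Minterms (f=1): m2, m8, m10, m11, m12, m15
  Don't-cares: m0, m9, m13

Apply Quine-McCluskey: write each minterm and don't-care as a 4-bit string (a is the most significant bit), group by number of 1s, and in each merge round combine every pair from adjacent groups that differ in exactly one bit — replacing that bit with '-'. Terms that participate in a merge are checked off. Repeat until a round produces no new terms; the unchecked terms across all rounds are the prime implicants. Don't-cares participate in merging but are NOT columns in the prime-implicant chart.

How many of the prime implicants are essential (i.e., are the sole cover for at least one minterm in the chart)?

3

Round 0: 0000✓ 0010✓ 1000✓ 1001✓ 1010✓ 1011✓ 1100✓ 1101✓ 1111✓
Round 1: -000✓ -010✓ 00-0✓ 1-00✓ 1-01✓ 1-11✓ 10-0✓ 10-1✓ 100-✓ 101-✓ 11-1✓ 110-✓
Round 2: -0-0 1--1 1-0- 10--
PIs = {-0-0, 1--1, 1-0-, 10--}
Coverage chart:
  m2: -0-0 ←essential
  m8: -0-0,1-0-,10--
  m10: -0-0,10--
  m11: 1--1,10--
  m12: 1-0- ←essential
  m15: 1--1 ←essential
Essential: -0-0, 1--1, 1-0-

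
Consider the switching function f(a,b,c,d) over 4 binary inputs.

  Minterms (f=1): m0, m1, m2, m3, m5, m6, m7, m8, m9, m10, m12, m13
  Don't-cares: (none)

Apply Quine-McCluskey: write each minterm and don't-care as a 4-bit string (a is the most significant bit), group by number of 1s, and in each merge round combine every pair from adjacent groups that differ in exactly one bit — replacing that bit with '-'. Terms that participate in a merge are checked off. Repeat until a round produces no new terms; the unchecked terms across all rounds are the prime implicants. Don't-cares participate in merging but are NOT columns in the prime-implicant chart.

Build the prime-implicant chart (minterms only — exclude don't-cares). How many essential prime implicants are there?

3

[col 0] 0000*, 0001*, 0010*, 0011*, 0101*, 0110*, 0111*, 1000*, 1001*, 1010*, 1100*, 1101*
[col 1] -000*, -001*, -010*, -101*, 0-01*, 0-10*, 0-11*, 00-0*, 00-1*, 000-*, 001-*, 01-1*, 011-*, 1-00*, 1-01*, 10-0*, 100-*, 110-*
[col 2] --01, -0-0, -00-, 0--1, 0-1-, 00--, 1-0-
Prime implicants: --01, -0-0, -00-, 0--1, 0-1-, 00--, 1-0-
PI chart (minterm → PIs covering it):
  0 | -0-0,-00-,00--
  1 | --01,-00-,0--1,00--
  2 | -0-0,0-1-,00--
  3 | 0--1,0-1-,00--
  5 | --01,0--1
  6 | 0-1-  (sole → essential)
  7 | 0--1,0-1-
  8 | -0-0,-00-,1-0-
  9 | --01,-00-,1-0-
  10 | -0-0  (sole → essential)
  12 | 1-0-  (sole → essential)
  13 | --01,1-0-
Essential prime implicants: -0-0, 0-1-, 1-0-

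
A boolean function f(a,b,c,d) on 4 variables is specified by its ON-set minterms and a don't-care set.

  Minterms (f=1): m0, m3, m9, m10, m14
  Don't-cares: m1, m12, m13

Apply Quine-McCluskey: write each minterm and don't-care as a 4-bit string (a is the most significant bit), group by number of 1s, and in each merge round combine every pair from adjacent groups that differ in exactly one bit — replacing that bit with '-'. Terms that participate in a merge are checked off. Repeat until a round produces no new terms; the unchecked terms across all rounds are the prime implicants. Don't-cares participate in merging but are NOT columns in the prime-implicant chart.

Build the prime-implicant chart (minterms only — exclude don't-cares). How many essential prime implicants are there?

[col 0] 0000*, 0001*, 0011*, 1001*, 1010*, 1100*, 1101*, 1110*
[col 1] -001, 00-1, 000-, 1-01, 1-10, 11-0, 110-
Prime implicants: -001, 00-1, 000-, 1-01, 1-10, 11-0, 110-
PI chart (minterm → PIs covering it):
  0 | 000-  (sole → essential)
  3 | 00-1  (sole → essential)
  9 | -001,1-01
  10 | 1-10  (sole → essential)
  14 | 1-10,11-0
Essential prime implicants: 00-1, 000-, 1-10

3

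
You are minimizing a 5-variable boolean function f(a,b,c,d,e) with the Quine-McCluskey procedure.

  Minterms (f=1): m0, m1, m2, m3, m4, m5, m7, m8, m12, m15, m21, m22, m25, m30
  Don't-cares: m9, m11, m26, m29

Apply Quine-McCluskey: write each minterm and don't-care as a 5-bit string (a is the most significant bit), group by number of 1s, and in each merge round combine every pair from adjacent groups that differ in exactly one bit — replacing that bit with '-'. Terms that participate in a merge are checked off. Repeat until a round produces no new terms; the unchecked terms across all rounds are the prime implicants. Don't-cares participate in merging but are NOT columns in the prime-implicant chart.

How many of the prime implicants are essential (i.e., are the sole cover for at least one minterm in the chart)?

4

Round 0: 00000✓ 00001✓ 00010✓ 00011✓ 00100✓ 00101✓ 00111✓ 01000✓ 01001✓ 01011✓ 01100✓ 01111✓ 10101✓ 10110✓ 11001✓ 11010✓ 11101✓ 11110✓
Round 1: -0101 -1001 0-000✓ 0-001✓ 0-011✓ 0-100✓ 0-111✓ 00-00✓ 00-01✓ 00-11✓ 000-0✓ 000-1✓ 0000-✓ 0001-✓ 001-1✓ 0010-✓ 01-00✓ 01-11✓ 010-1✓ 0100-✓ 1-101 1-110 11-01 11-10
Round 2: 0--00 0--11 0-0-1 0-00- 00--1 00-0- 000--
PIs = {-0101, -1001, 0--00, 0--11, 0-0-1, 0-00-, 00--1, 00-0-, 000--, 1-101, 1-110, 11-01, 11-10}
Coverage chart:
  m0: 0--00,0-00-,00-0-,000--
  m1: 0-0-1,0-00-,00--1,00-0-,000--
  m2: 000-- ←essential
  m3: 0--11,0-0-1,00--1,000--
  m4: 0--00,00-0-
  m5: -0101,00--1,00-0-
  m7: 0--11,00--1
  m8: 0--00,0-00-
  m12: 0--00 ←essential
  m15: 0--11 ←essential
  m21: -0101,1-101
  m22: 1-110 ←essential
  m25: -1001,11-01
  m30: 1-110,11-10
Essential: 0--00, 0--11, 000--, 1-110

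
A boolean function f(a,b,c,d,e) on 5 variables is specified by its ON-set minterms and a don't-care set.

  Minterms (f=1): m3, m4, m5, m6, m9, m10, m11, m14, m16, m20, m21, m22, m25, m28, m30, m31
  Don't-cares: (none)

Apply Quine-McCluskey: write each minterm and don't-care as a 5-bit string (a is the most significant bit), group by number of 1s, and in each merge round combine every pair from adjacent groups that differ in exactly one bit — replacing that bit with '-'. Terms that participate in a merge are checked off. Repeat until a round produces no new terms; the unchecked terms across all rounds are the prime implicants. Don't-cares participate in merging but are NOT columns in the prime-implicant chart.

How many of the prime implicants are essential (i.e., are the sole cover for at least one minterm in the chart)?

Round 0: 00011✓ 00100✓ 00101✓ 00110✓ 01001✓ 01010✓ 01011✓ 01110✓ 10000✓ 10100✓ 10101✓ 10110✓ 11001✓ 11100✓ 11110✓ 11111✓
Round 1: -0100✓ -0101✓ -0110✓ -1001 -1110✓ 0-011 0-110✓ 001-0✓ 0010-✓ 01-10 010-1 0101- 1-100✓ 1-110✓ 10-00 101-0✓ 1010-✓ 111-0✓ 1111-
Round 2: --110 -01-0 -010- 1-1-0
PIs = {--110, -01-0, -010-, -1001, 0-011, 01-10, 010-1, 0101-, 1-1-0, 10-00, 1111-}
Coverage chart:
  m3: 0-011 ←essential
  m4: -01-0,-010-
  m5: -010- ←essential
  m6: --110,-01-0
  m9: -1001,010-1
  m10: 01-10,0101-
  m11: 0-011,010-1,0101-
  m14: --110,01-10
  m16: 10-00 ←essential
  m20: -01-0,-010-,1-1-0,10-00
  m21: -010- ←essential
  m22: --110,-01-0,1-1-0
  m25: -1001 ←essential
  m28: 1-1-0 ←essential
  m30: --110,1-1-0,1111-
  m31: 1111- ←essential
Essential: -010-, -1001, 0-011, 1-1-0, 10-00, 1111-

6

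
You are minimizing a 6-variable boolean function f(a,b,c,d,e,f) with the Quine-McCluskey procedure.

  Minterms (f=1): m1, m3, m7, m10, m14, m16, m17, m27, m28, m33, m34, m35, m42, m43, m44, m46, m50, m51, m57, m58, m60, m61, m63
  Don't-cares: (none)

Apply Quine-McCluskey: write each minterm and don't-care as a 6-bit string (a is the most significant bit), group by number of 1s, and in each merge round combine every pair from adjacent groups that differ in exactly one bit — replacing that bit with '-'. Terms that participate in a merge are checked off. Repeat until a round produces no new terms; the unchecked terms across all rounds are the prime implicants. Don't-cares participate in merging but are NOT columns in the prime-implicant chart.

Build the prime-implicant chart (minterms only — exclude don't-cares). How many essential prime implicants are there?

Round 0: 000001✓ 000011✓ 000111✓ 001010✓ 001110✓ 010000✓ 010001✓ 011011 011100✓ 100001✓ 100010✓ 100011✓ 101010✓ 101011✓ 101100✓ 101110✓ 110010✓ 110011✓ 111001✓ 111010✓ 111100✓ 111101✓ 111111✓
Round 1: -00001✓ -00011✓ -01010✓ -01110✓ -11100 0-0001 000-11 0000-1✓ 001-10✓ 01000- 1-0010✓ 1-0011✓ 1-1010✓ 1-1100 10-010✓ 10-011✓ 1000-1✓ 10001-✓ 101-10✓ 10101-✓ 1011-0 11-010✓ 11001-✓ 111-01 1111-1 11110-
Round 2: -000-1 -01-10 1--010 1-001- 10-01-
PIs = {-000-1, -01-10, -11100, 0-0001, 000-11, 01000-, 011011, 1--010, 1-001-, 1-1100, 10-01-, 1011-0, 111-01, 1111-1, 11110-}
Coverage chart:
  m1: -000-1,0-0001
  m3: -000-1,000-11
  m7: 000-11 ←essential
  m10: -01-10 ←essential
  m14: -01-10 ←essential
  m16: 01000- ←essential
  m17: 0-0001,01000-
  m27: 011011 ←essential
  m28: -11100 ←essential
  m33: -000-1 ←essential
  m34: 1--010,1-001-,10-01-
  m35: -000-1,1-001-,10-01-
  m42: -01-10,1--010,10-01-
  m43: 10-01- ←essential
  m44: 1-1100,1011-0
  m46: -01-10,1011-0
  m50: 1--010,1-001-
  m51: 1-001- ←essential
  m57: 111-01 ←essential
  m58: 1--010 ←essential
  m60: -11100,1-1100,11110-
  m61: 111-01,1111-1,11110-
  m63: 1111-1 ←essential
Essential: -000-1, -01-10, -11100, 000-11, 01000-, 011011, 1--010, 1-001-, 10-01-, 111-01, 1111-1

11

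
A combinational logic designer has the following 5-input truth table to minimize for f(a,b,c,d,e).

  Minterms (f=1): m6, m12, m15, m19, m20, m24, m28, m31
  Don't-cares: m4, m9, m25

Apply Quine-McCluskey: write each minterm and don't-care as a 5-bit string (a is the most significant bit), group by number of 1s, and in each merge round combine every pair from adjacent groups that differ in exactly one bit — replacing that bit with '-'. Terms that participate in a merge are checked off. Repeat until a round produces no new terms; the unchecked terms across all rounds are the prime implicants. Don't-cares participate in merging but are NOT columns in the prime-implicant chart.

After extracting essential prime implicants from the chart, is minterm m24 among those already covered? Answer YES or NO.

NO

[col 0] 00100*, 00110*, 01001*, 01100*, 01111*, 10011, 10100*, 11000*, 11001*, 11100*, 11111*
[col 1] -0100*, -1001, -1100*, -1111, 0-100*, 001-0, 1-100*, 11-00, 1100-
[col 2] --100
Prime implicants: --100, -1001, -1111, 001-0, 10011, 11-00, 1100-
PI chart (minterm → PIs covering it):
  6 | 001-0  (sole → essential)
  12 | --100  (sole → essential)
  15 | -1111  (sole → essential)
  19 | 10011  (sole → essential)
  20 | --100  (sole → essential)
  24 | 11-00,1100-
  28 | --100,11-00
  31 | -1111  (sole → essential)
Essential prime implicants: --100, -1111, 001-0, 10011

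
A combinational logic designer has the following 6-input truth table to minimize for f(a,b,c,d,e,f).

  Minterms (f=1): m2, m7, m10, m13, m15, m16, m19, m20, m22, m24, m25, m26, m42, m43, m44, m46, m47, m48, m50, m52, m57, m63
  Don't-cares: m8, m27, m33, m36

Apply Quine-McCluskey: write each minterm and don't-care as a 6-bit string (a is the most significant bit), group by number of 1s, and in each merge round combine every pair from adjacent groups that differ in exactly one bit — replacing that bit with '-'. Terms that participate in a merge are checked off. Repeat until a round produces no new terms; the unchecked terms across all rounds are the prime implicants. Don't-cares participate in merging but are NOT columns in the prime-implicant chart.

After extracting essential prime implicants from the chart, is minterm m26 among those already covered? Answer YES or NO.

Round 0: 000010✓ 000111✓ 001000✓ 001010✓ 001101✓ 001111✓ 010000✓ 010011✓ 010100✓ 010110✓ 011000✓ 011001✓ 011010✓ 011011✓ 100001 100100✓ 101010✓ 101011✓ 101100✓ 101110✓ 101111✓ 110000✓ 110010✓ 110100✓ 111001✓ 111111✓
Round 1: -01010 -01111 -10000✓ -10100✓ -11001 0-1000✓ 0-1010✓ 00-010 00-111 0010-0✓ 0011-1 01-000 01-011 010-00✓ 0101-0 0110-0✓ 0110-1✓ 01100-✓ 01101-✓ 1-0100 1-1111 10-100 101-10✓ 101-11✓ 10101-✓ 1011-0 10111-✓ 110-00✓ 1100-0
Round 2: -10-00 0-10-0 0110-- 101-1-
PIs = {-01010, -01111, -10-00, -11001, 0-10-0, 00-010, 00-111, 0011-1, 01-000, 01-011, 0101-0, 0110--, 1-0100, 1-1111, 10-100, 100001, 101-1-, 1011-0, 1100-0}
Coverage chart:
  m2: 00-010 ←essential
  m7: 00-111 ←essential
  m10: -01010,0-10-0,00-010
  m13: 0011-1 ←essential
  m15: -01111,00-111,0011-1
  m16: -10-00,01-000
  m19: 01-011 ←essential
  m20: -10-00,0101-0
  m22: 0101-0 ←essential
  m24: 0-10-0,01-000,0110--
  m25: -11001,0110--
  m26: 0-10-0,0110--
  m42: -01010,101-1-
  m43: 101-1- ←essential
  m44: 10-100,1011-0
  m46: 101-1-,1011-0
  m47: -01111,1-1111,101-1-
  m48: -10-00,1100-0
  m50: 1100-0 ←essential
  m52: -10-00,1-0100
  m57: -11001 ←essential
  m63: 1-1111 ←essential
Essential: -11001, 00-010, 00-111, 0011-1, 01-011, 0101-0, 1-1111, 101-1-, 1100-0

NO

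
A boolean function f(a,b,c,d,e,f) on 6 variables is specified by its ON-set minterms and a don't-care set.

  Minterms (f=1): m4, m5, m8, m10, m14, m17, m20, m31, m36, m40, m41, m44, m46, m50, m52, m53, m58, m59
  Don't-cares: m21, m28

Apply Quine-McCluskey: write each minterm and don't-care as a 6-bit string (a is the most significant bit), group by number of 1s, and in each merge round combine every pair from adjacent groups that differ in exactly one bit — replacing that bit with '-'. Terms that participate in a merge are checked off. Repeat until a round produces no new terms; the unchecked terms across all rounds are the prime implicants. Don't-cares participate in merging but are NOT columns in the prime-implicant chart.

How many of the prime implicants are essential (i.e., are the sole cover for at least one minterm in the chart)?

7

size-2^0 implicants → 000100(✓)  000101(✓)  001000(✓)  001010(✓)  001110(✓)  010001(✓)  010100(✓)  010101(✓)  011100(✓)  011111  100100(✓)  101000(✓)  101001(✓)  101100(✓)  101110(✓)  110010(✓)  110100(✓)  110101(✓)  111010(✓)  111011(✓)
size-2^1 implicants → -00100(✓)  -01000  -01110  -10100(✓)  -10101(✓)  0-0100(✓)  0-0101(✓)  00010-(✓)  001-10  0010-0  01-100  010-01  01010-(✓)  1-0100(✓)  10-100  101-00  10100-  1011-0  11-010  11010-(✓)  11101-
size-2^2 implicants → --0100  -1010-  0-010-
Unchecked terms (primes): --0100, -01000, -01110, -1010-, 0-010-, 001-10, 0010-0, 01-100, 010-01, 011111, 10-100, 101-00, 10100-, 1011-0, 11-010, 11101-
Minterm coverage:
  m4 ⊆ --0100,0-010-
  m5 ⊆ 0-010- [E]
  m8 ⊆ -01000,0010-0
  m10 ⊆ 001-10,0010-0
  m14 ⊆ -01110,001-10
  m17 ⊆ 010-01 [E]
  m20 ⊆ --0100,-1010-,0-010-,01-100
  m31 ⊆ 011111 [E]
  m36 ⊆ --0100,10-100
  m40 ⊆ -01000,101-00,10100-
  m41 ⊆ 10100- [E]
  m44 ⊆ 10-100,101-00,1011-0
  m46 ⊆ -01110,1011-0
  m50 ⊆ 11-010 [E]
  m52 ⊆ --0100,-1010-
  m53 ⊆ -1010- [E]
  m58 ⊆ 11-010,11101-
  m59 ⊆ 11101- [E]
E = {-1010-, 0-010-, 010-01, 011111, 10100-, 11-010, 11101-}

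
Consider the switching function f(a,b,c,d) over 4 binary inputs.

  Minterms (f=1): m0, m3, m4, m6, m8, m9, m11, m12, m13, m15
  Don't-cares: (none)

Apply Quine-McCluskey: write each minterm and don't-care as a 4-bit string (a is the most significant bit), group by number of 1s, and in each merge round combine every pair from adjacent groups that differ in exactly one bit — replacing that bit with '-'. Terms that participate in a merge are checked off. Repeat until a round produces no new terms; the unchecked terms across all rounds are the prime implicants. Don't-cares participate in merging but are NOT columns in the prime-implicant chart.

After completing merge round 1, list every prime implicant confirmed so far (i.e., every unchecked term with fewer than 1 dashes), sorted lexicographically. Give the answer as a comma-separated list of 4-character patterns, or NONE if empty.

NONE

[col 0] 0000*, 0011*, 0100*, 0110*, 1000*, 1001*, 1011*, 1100*, 1101*, 1111*
[col 1] -000*, -011, -100*, 0-00*, 01-0, 1-00*, 1-01*, 1-11*, 10-1*, 100-*, 11-1*, 110-*
[col 2] --00, 1--1, 1-0-
Prime implicants: --00, -011, 01-0, 1--1, 1-0-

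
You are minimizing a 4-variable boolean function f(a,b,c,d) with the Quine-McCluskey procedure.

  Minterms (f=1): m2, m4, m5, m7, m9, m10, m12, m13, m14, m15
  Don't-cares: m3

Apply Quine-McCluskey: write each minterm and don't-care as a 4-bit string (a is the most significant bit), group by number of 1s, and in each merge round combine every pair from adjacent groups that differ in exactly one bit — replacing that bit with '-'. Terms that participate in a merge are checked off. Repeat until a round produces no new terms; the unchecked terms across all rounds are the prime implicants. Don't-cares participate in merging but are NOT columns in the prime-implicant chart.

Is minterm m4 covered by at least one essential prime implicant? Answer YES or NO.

[col 0] 0010*, 0011*, 0100*, 0101*, 0111*, 1001*, 1010*, 1100*, 1101*, 1110*, 1111*
[col 1] -010, -100*, -101*, -111*, 0-11, 001-, 01-1*, 010-*, 1-01, 1-10, 11-0*, 11-1*, 110-*, 111-*
[col 2] -1-1, -10-, 11--
Prime implicants: -010, -1-1, -10-, 0-11, 001-, 1-01, 1-10, 11--
PI chart (minterm → PIs covering it):
  2 | -010,001-
  4 | -10-  (sole → essential)
  5 | -1-1,-10-
  7 | -1-1,0-11
  9 | 1-01  (sole → essential)
  10 | -010,1-10
  12 | -10-,11--
  13 | -1-1,-10-,1-01,11--
  14 | 1-10,11--
  15 | -1-1,11--
Essential prime implicants: -10-, 1-01

YES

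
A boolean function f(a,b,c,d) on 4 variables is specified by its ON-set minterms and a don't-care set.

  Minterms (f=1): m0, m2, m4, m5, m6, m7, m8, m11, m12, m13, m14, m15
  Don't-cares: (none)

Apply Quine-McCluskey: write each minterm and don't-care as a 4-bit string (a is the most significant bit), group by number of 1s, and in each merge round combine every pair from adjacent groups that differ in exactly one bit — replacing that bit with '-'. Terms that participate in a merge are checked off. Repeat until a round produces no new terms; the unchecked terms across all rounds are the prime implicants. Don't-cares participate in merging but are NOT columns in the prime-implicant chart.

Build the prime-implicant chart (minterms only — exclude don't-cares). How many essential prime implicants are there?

size-2^0 implicants → 0000(✓)  0010(✓)  0100(✓)  0101(✓)  0110(✓)  0111(✓)  1000(✓)  1011(✓)  1100(✓)  1101(✓)  1110(✓)  1111(✓)
size-2^1 implicants → -000(✓)  -100(✓)  -101(✓)  -110(✓)  -111(✓)  0-00(✓)  0-10(✓)  00-0(✓)  01-0(✓)  01-1(✓)  010-(✓)  011-(✓)  1-00(✓)  1-11  11-0(✓)  11-1(✓)  110-(✓)  111-(✓)
size-2^2 implicants → --00  -1-0(✓)  -1-1(✓)  -10-(✓)  -11-(✓)  0--0  01--(✓)  11--(✓)
size-2^3 implicants → -1--
Unchecked terms (primes): --00, -1--, 0--0, 1-11
Minterm coverage:
  m0 ⊆ --00,0--0
  m2 ⊆ 0--0 [E]
  m4 ⊆ --00,-1--,0--0
  m5 ⊆ -1-- [E]
  m6 ⊆ -1--,0--0
  m7 ⊆ -1-- [E]
  m8 ⊆ --00 [E]
  m11 ⊆ 1-11 [E]
  m12 ⊆ --00,-1--
  m13 ⊆ -1-- [E]
  m14 ⊆ -1-- [E]
  m15 ⊆ -1--,1-11
E = {--00, -1--, 0--0, 1-11}

4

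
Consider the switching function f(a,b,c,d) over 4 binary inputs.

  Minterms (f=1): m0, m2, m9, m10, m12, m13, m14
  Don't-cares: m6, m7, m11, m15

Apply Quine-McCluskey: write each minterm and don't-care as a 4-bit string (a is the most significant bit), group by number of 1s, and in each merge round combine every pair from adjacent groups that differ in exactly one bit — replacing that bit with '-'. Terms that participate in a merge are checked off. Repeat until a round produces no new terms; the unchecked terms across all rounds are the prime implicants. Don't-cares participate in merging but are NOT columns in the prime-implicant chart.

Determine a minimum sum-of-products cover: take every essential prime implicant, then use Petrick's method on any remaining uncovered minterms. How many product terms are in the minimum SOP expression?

[col 0] 0000*, 0010*, 0110*, 0111*, 1001*, 1010*, 1011*, 1100*, 1101*, 1110*, 1111*
[col 1] -010*, -110*, -111*, 0-10*, 00-0, 011-*, 1-01*, 1-10*, 1-11*, 10-1*, 101-*, 11-0*, 11-1*, 110-*, 111-*
[col 2] --10, -11-, 1--1, 1-1-, 11--
Prime implicants: --10, -11-, 00-0, 1--1, 1-1-, 11--
PI chart (minterm → PIs covering it):
  0 | 00-0  (sole → essential)
  2 | --10,00-0
  9 | 1--1  (sole → essential)
  10 | --10,1-1-
  12 | 11--  (sole → essential)
  13 | 1--1,11--
  14 | --10,-11-,1-1-,11--
Essential prime implicants: 00-0, 1--1, 11--
Petrick residual → --10
Minimum SOP uses 4 PIs: cd' + a'b'd' + ad + ab

4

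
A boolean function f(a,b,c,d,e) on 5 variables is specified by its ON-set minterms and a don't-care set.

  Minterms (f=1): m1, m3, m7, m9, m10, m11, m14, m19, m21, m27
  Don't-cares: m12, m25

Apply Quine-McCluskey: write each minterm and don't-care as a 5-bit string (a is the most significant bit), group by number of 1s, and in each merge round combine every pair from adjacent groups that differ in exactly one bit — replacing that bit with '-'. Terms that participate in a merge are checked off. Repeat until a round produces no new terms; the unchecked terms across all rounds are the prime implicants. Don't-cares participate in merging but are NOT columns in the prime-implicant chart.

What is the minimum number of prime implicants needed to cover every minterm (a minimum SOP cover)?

size-2^0 implicants → 00001(✓)  00011(✓)  00111(✓)  01001(✓)  01010(✓)  01011(✓)  01100(✓)  01110(✓)  10011(✓)  10101  11001(✓)  11011(✓)
size-2^1 implicants → -0011(✓)  -1001(✓)  -1011(✓)  0-001(✓)  0-011(✓)  00-11  000-1(✓)  01-10  010-1(✓)  0101-  011-0  1-011(✓)  110-1(✓)
size-2^2 implicants → --011  -10-1  0-0-1
Unchecked terms (primes): --011, -10-1, 0-0-1, 00-11, 01-10, 0101-, 011-0, 10101
Minterm coverage:
  m1 ⊆ 0-0-1 [E]
  m3 ⊆ --011,0-0-1,00-11
  m7 ⊆ 00-11 [E]
  m9 ⊆ -10-1,0-0-1
  m10 ⊆ 01-10,0101-
  m11 ⊆ --011,-10-1,0-0-1,0101-
  m14 ⊆ 01-10,011-0
  m19 ⊆ --011 [E]
  m21 ⊆ 10101 [E]
  m27 ⊆ --011,-10-1
E = {--011, 0-0-1, 00-11, 10101}
Petrick residual → 01-10
Cover = c'de + a'c'e + a'b'de + a'bde' + ab'cd'e  |cover|=5

5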